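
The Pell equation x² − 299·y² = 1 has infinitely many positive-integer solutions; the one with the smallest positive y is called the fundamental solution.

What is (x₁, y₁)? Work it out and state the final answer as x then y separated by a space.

d=299: √d = [17; 3,2,3,34] (ℓ=4, even), read p_3/q_3
step 0: (17, 1)  from 17·(1,0) + (0,1)
…
step 2: (121, 7)  from 2·(52,3) + (17,1)
step 3: (415, 24)  from 3·(121,7) + (52,3)
(x₁, y₁) = (415, 24);  415² − 299·24² = 1 ✓

415 24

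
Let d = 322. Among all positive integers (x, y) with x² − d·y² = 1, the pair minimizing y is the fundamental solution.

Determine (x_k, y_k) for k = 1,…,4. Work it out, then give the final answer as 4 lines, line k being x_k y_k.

323 18
208657 11628
134792099 7511670
87075487297 4852527192

√322 → a₀=17, period (1,16,1,34); ℓ=4 even so k=3
i=0: a=17 ⇒ p=17, q=1
i=1: a=1 ⇒ p=18, q=1
i=2: a=16 ⇒ p=305, q=17
i=3: a=1 ⇒ p=323, q=18
fundamental: x₁=323, y₁=18  (since 104329 − 322·324 = 1)
(x_2, y_2) = (323·323 + 322·18·18, 323·18 + 18·323) = (208657, 11628)
(x_3, y_3) = (323·208657 + 322·18·11628, 323·11628 + 18·208657) = (134792099, 7511670)
(x_4, y_4) = (323·134792099 + 322·18·7511670, 323·7511670 + 18·134792099) = (87075487297, 4852527192)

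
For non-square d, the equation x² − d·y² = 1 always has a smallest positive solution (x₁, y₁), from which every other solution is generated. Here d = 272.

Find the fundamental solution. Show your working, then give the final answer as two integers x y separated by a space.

33 2

√272 = [16; 2,32, …], period ℓ=2 (even) → k=1
step 0: (16, 1)  from 16·(1,0) + (0,1)
step 1: (33, 2)  from 2·(16,1) + (1,0)
fundamental: x₁=33, y₁=2  (since 1089 − 272·4 = 1)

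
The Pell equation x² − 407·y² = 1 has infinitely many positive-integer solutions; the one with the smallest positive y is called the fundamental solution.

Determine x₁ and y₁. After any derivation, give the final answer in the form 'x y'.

d=407: √d = [20; 5,1,2,1,5,40] (ℓ=6, even), read p_5/q_5
k=0  a_k=20  p_k/q_k = 20/1
k=1  a_k=5  p_k/q_k = 101/5
k=2  a_k=1  p_k/q_k = 121/6
…
k=4  a_k=1  p_k/q_k = 464/23
k=5  a_k=5  p_k/q_k = 2663/132
→ (2663, 132).  Check: 2663²=7091569, 407·132²=7091568, difference 1.

2663 132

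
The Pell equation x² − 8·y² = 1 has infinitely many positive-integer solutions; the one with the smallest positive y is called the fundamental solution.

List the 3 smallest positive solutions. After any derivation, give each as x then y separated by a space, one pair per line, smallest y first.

d=8: √d = [2; 1,4] (ℓ=2, even), read p_1/q_1
k=0  a_k=2  p_k/q_k = 2/1
k=1  a_k=1  p_k/q_k = 3/1
→ (3, 1).  Check: 3²=9, 8·1²=8, difference 1.
(3+1√8)^2 = 17 + 6√8
(3+1√8)^3 = 99 + 35√8

3 1
17 6
99 35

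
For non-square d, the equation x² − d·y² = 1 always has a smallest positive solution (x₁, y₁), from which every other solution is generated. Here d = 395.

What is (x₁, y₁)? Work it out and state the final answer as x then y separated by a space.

159 8

[19; 1,6,1,38] for √395; ℓ=4 ⇒ convergent index 3
a_0=19:  p_0=19·1+0=19,  q_0=19·0+1=1
a_1=1:  p_1=1·19+1=20,  q_1=1·1+0=1
a_2=6:  p_2=6·20+19=139,  q_2=6·1+1=7
a_3=1:  p_3=1·139+20=159,  q_3=1·7+1=8
fundamental: x₁=159, y₁=8  (since 25281 − 395·64 = 1)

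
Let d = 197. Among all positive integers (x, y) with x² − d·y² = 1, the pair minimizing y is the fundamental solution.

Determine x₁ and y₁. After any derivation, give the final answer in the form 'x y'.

√197 = [14; 28, …], period ℓ=1 (odd) → k=1
a_0=14:  p_0=14·1+0=14,  q_0=14·0+1=1
a_1=28:  p_1=28·14+1=393,  q_1=28·1+0=28
fundamental: x₁=393, y₁=28  (since 154449 − 197·784 = 1)

393 28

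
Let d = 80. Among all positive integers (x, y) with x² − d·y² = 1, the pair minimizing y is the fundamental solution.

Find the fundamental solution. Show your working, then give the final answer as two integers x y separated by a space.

d=80: √d = [8; 1,16] (ℓ=2, even), read p_1/q_1
k=0  a_k=8  p_k/q_k = 8/1
k=1  a_k=1  p_k/q_k = 9/1
(x₁, y₁) = (9, 1);  9² − 80·1² = 1 ✓

9 1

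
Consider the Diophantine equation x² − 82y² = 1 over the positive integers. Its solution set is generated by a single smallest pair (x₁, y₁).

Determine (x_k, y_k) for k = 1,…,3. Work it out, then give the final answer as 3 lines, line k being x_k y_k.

163 18
53137 5868
17322499 1912950

√82 → a₀=9, period (18); ℓ=1 odd so k=1
step 0: (9, 1)  from 9·(1,0) + (0,1)
step 1: (163, 18)  from 18·(9,1) + (1,0)
fundamental: x₁=163, y₁=18  (since 26569 − 82·324 = 1)
(163+18√82)^2 = 53137 + 5868√82
(163+18√82)^3 = 17322499 + 1912950√82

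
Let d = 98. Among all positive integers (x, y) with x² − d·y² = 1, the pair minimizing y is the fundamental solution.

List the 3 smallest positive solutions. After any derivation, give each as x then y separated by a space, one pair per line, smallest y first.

[9; 1,8,1,18] for √98; ℓ=4 ⇒ convergent index 3
a_0=9:  p_0=9·1+0=9,  q_0=9·0+1=1
a_1=1:  p_1=1·9+1=10,  q_1=1·1+0=1
a_2=8:  p_2=8·10+9=89,  q_2=8·1+1=9
a_3=1:  p_3=1·89+10=99,  q_3=1·9+1=10
fundamental: x₁=99, y₁=10  (since 9801 − 98·100 = 1)
n=2: (99,10)∘(99,10) = (99·99+98·10·10, 99·10+10·99) = (19601,1980)
n=3: (19601,1980)∘(99,10) = (99·19601+98·10·1980, 99·1980+10·19601) = (3880899,392030)

99 10
19601 1980
3880899 392030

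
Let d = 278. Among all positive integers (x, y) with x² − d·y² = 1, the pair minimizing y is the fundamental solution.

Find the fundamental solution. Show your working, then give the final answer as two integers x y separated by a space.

2501 150

√278 → a₀=16, period (1,2,16,2,1,32); ℓ=6 even so k=5
step 0: (16, 1)  from 16·(1,0) + (0,1)
…
step 2: (50, 3)  from 2·(17,1) + (16,1)
…
step 4: (1684, 101)  from 2·(817,49) + (50,3)
step 5: (2501, 150)  from 1·(1684,101) + (817,49)
(x₁, y₁) = (2501, 150);  2501² − 278·150² = 1 ✓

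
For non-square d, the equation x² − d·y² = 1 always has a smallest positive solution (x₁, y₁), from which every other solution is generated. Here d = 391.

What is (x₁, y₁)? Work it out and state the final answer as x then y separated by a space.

d=391: √d = [19; 1,3,2,2,1,…,3,1,38] (ℓ=16, even), read p_15/q_15
step 0: (19, 1)  from 19·(1,0) + (0,1)
…
step 2: (79, 4)  from 3·(20,1) + (19,1)
…
step 14: (5678083, 287153)  from 3·(1660597,83980) + (696292,35213)
step 15: (7338680, 371133)  from 1·(5678083,287153) + (1660597,83980)
(x₁, y₁) = (7338680, 371133);  7338680² − 391·371133² = 1 ✓

7338680 371133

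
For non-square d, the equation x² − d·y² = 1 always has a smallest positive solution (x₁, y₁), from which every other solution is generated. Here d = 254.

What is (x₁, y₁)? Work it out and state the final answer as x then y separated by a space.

255 16

√254 = [15; 1,14,1,30, …], period ℓ=4 (even) → k=3
i=0: a=15 ⇒ p=15, q=1
i=1: a=1 ⇒ p=16, q=1
i=2: a=14 ⇒ p=239, q=15
i=3: a=1 ⇒ p=255, q=16
fundamental: x₁=255, y₁=16  (since 65025 − 254·256 = 1)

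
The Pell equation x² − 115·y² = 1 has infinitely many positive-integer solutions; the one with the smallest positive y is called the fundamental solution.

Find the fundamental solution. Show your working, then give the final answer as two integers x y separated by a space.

[10; 1,2,1,1,1,1,1,2,1,20] for √115; ℓ=10 ⇒ convergent index 9
a_0=10:  p_0=10·1+0=10,  q_0=10·0+1=1
…
a_4=1:  p_4=1·43+32=75,  q_4=1·4+3=7
a_5=1:  p_5=1·75+43=118,  q_5=1·7+4=11
…
a_7=1:  p_7=1·193+118=311,  q_7=1·18+11=29
a_8=2:  p_8=2·311+193=815,  q_8=2·29+18=76
a_9=1:  p_9=1·815+311=1126,  q_9=1·76+29=105
fundamental: x₁=1126, y₁=105  (since 1267876 − 115·11025 = 1)

1126 105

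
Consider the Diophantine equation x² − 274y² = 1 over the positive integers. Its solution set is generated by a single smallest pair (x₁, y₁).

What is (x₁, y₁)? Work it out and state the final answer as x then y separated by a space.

3959299 239190

[16; 1,1,4,4,1,1,32] for √274; ℓ=7 ⇒ convergent index 13
k=0  a_k=16  p_k/q_k = 16/1
k=1  a_k=1  p_k/q_k = 17/1
k=2  a_k=1  p_k/q_k = 33/2
k=3  a_k=4  p_k/q_k = 149/9
k=4  a_k=4  p_k/q_k = 629/38
k=5  a_k=1  p_k/q_k = 778/47
k=6  a_k=1  p_k/q_k = 1407/85
k=7  a_k=32  p_k/q_k = 45802/2767
k=8  a_k=1  p_k/q_k = 47209/2852
…
k=10  a_k=4  p_k/q_k = 419253/25328
k=11  a_k=4  p_k/q_k = 1770023/106931
k=12  a_k=1  p_k/q_k = 2189276/132259
k=13  a_k=1  p_k/q_k = 3959299/239190
(x₁, y₁) = (3959299, 239190);  3959299² − 274·239190² = 1 ✓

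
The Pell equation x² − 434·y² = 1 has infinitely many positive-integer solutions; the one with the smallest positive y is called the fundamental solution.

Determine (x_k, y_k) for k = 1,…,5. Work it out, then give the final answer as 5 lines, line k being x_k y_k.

125 6
31249 1500
7812125 374994
1953000001 93747000
488242188125 23436375006

[20; 1,4,1,40] for √434; ℓ=4 ⇒ convergent index 3
step 0: (20, 1)  from 20·(1,0) + (0,1)
…
step 2: (104, 5)  from 4·(21,1) + (20,1)
step 3: (125, 6)  from 1·(104,5) + (21,1)
(x₁, y₁) = (125, 6);  125² − 434·6² = 1 ✓
n=2: (125,6)∘(125,6) = (125·125+434·6·6, 125·6+6·125) = (31249,1500)
n=3: (31249,1500)∘(125,6) = (125·31249+434·6·1500, 125·1500+6·31249) = (7812125,374994)
n=4: (7812125,374994)∘(125,6) = (125·7812125+434·6·374994, 125·374994+6·7812125) = (1953000001,93747000)
n=5: (1953000001,93747000)∘(125,6) = (125·1953000001+434·6·93747000, 125·93747000+6·1953000001) = (488242188125,23436375006)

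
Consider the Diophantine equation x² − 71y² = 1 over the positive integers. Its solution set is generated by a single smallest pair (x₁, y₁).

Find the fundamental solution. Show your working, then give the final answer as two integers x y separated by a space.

[8; 2,2,1,7,1,2,2,16] for √71; ℓ=8 ⇒ convergent index 7
step 0: (8, 1)  from 8·(1,0) + (0,1)
step 1: (17, 2)  from 2·(8,1) + (1,0)
…
step 3: (59, 7)  from 1·(42,5) + (17,2)
…
step 6: (1483, 176)  from 2·(514,61) + (455,54)
step 7: (3480, 413)  from 2·(1483,176) + (514,61)
(x₁, y₁) = (3480, 413);  3480² − 71·413² = 1 ✓

3480 413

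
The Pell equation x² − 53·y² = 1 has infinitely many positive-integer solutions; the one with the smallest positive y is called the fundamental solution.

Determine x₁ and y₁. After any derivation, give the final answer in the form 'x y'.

√53 = [7; 3,1,1,3,14, …], period ℓ=5 (odd) → k=9
k=0  a_k=7  p_k/q_k = 7/1
k=1  a_k=3  p_k/q_k = 22/3
k=2  a_k=1  p_k/q_k = 29/4
…
k=4  a_k=3  p_k/q_k = 182/25
…
k=6  a_k=3  p_k/q_k = 7979/1096
…
k=8  a_k=1  p_k/q_k = 18557/2549
k=9  a_k=3  p_k/q_k = 66249/9100
fundamental: x₁=66249, y₁=9100  (since 4388930001 − 53·82810000 = 1)

66249 9100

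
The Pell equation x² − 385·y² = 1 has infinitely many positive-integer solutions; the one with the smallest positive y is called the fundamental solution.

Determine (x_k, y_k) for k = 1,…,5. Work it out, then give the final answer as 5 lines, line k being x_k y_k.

d=385: √d = [19; 1,1,1,1,1,…,1,1,38] (ℓ=16, even), read p_15/q_15
step 0: (19, 1)  from 19·(1,0) + (0,1)
…
step 2: (39, 2)  from 1·(20,1) + (19,1)
step 3: (59, 3)  from 1·(39,2) + (20,1)
step 4: (98, 5)  from 1·(59,3) + (39,2)
step 5: (157, 8)  from 1·(98,5) + (59,3)
…
step 10: (10262, 523)  from 3·(2747,140) + (2021,103)
…
step 13: (36280, 1849)  from 1·(23271,1186) + (13009,663)
step 14: (59551, 3035)  from 1·(36280,1849) + (23271,1186)
step 15: (95831, 4884)  from 1·(59551,3035) + (36280,1849)
(x₁, y₁) = (95831, 4884);  95831² − 385·4884² = 1 ✓
k=2:  x_2 = 95831·95831+385·4884·4884 = 18367161121,  y_2 = 95831·4884+4884·95831 = 936077208
k=3:  x_3 = 95831·18367161121+385·4884·936077208 = 3520286834677271,  y_3 = 95831·936077208+4884·18367161121 = 179410429834812
k=4:  x_4 = 95831·3520286834677271+385·4884·179410429834812 = 674705215289547953281,  y_4 = 95831·179410429834812+4884·3520286834677271 = 34386161802063660336
k=5:  x_5 = 95831·674705215289547953281+385·4884·34386161802063660336 = 129315350969305052987065751,  y_5 = 95831·34386161802063660336+4884·674705215289547953281 = 6590520543127714837483620

95831 4884
18367161121 936077208
3520286834677271 179410429834812
674705215289547953281 34386161802063660336
129315350969305052987065751 6590520543127714837483620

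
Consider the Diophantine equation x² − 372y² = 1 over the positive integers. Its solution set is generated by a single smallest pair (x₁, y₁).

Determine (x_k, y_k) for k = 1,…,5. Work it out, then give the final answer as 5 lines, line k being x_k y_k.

12151 630
295293601 15310260
7176225079351 372069937890
174396621583094401 9042043615292520
4238186690536135053751 219739743566768883150

√372 → a₀=19, period (3,2,12,2,3,38); ℓ=6 even so k=5
i=0: a=19 ⇒ p=19, q=1
…
i=3: a=12 ⇒ p=1678, q=87
i=4: a=2 ⇒ p=3491, q=181
i=5: a=3 ⇒ p=12151, q=630
fundamental: x₁=12151, y₁=630  (since 147646801 − 372·396900 = 1)
(x_2, y_2) = (12151·12151 + 372·630·630, 12151·630 + 630·12151) = (295293601, 15310260)
(x_3, y_3) = (12151·295293601 + 372·630·15310260, 12151·15310260 + 630·295293601) = (7176225079351, 372069937890)
(x_4, y_4) = (12151·7176225079351 + 372·630·372069937890, 12151·372069937890 + 630·7176225079351) = (174396621583094401, 9042043615292520)
(x_5, y_5) = (12151·174396621583094401 + 372·630·9042043615292520, 12151·9042043615292520 + 630·174396621583094401) = (4238186690536135053751, 219739743566768883150)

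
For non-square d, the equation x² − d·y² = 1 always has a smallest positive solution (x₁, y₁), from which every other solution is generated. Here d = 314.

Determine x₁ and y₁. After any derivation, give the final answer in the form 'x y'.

√314 = [17; 1,2,1,1,2,1,34, …], period ℓ=7 (odd) → k=13
step 0: (17, 1)  from 17·(1,0) + (0,1)
…
step 2: (53, 3)  from 2·(18,1) + (17,1)
step 3: (71, 4)  from 1·(53,3) + (18,1)
…
step 5: (319, 18)  from 2·(124,7) + (71,4)
step 6: (443, 25)  from 1·(319,18) + (124,7)
step 7: (15381, 868)  from 34·(443,25) + (319,18)
step 8: (15824, 893)  from 1·(15381,868) + (443,25)
…
step 10: (62853, 3547)  from 1·(47029,2654) + (15824,893)
step 11: (109882, 6201)  from 1·(62853,3547) + (47029,2654)
step 12: (282617, 15949)  from 2·(109882,6201) + (62853,3547)
step 13: (392499, 22150)  from 1·(282617,15949) + (109882,6201)
fundamental: x₁=392499, y₁=22150  (since 154055465001 − 314·490622500 = 1)

392499 22150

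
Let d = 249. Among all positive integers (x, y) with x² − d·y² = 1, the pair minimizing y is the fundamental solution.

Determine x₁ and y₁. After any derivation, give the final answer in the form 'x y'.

8553815 542076

√249 = [15; 1,3,1,1,5,…,3,1,30, …], period ℓ=16 (even) → k=15
a_0=15:  p_0=15·1+0=15,  q_0=15·0+1=1
a_1=1:  p_1=1·15+1=16,  q_1=1·1+0=1
a_2=3:  p_2=3·16+15=63,  q_2=3·1+1=4
…
a_4=1:  p_4=1·79+63=142,  q_4=1·5+4=9
a_5=5:  p_5=5·142+79=789,  q_5=5·9+5=50
a_6=1:  p_6=1·789+142=931,  q_6=1·50+9=59
…
a_8=10:  p_8=10·3582+931=36751,  q_8=10·227+59=2329
a_9=3:  p_9=3·36751+3582=113835,  q_9=3·2329+227=7214
a_10=1:  p_10=1·113835+36751=150586,  q_10=1·7214+2329=9543
a_11=5:  p_11=5·150586+113835=866765,  q_11=5·9543+7214=54929
a_12=1:  p_12=1·866765+150586=1017351,  q_12=1·54929+9543=64472
a_13=1:  p_13=1·1017351+866765=1884116,  q_13=1·64472+54929=119401
a_14=3:  p_14=3·1884116+1017351=6669699,  q_14=3·119401+64472=422675
a_15=1:  p_15=1·6669699+1884116=8553815,  q_15=1·422675+119401=542076
fundamental: x₁=8553815, y₁=542076  (since 73167751054225 − 249·293846389776 = 1)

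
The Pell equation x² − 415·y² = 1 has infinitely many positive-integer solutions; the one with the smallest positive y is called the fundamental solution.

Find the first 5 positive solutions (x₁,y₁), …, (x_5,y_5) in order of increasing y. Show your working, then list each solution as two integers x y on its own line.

[20; 2,1,2,4,6,…,1,2,40] for √415; ℓ=16 ⇒ convergent index 15
k=0  a_k=20  p_k/q_k = 20/1
k=1  a_k=2  p_k/q_k = 41/2
k=2  a_k=1  p_k/q_k = 61/3
k=3  a_k=2  p_k/q_k = 163/8
…
k=7  a_k=1  p_k/q_k = 9595/471
…
k=9  a_k=1  p_k/q_k = 43534/2137
k=10  a_k=1  p_k/q_k = 77473/3803
…
k=13  a_k=2  p_k/q_k = 4730294/232201
k=14  a_k=1  p_k/q_k = 6841255/335824
k=15  a_k=2  p_k/q_k = 18412804/903849
fundamental: x₁=18412804, y₁=903849  (since 339031351142416 − 415·816943014801 = 1)
k=2:  x_2 = 18412804·18412804+415·903849·903849 = 678062702284831,  y_2 = 18412804·903849+903849·18412804 = 33284788965192
k=3:  x_3 = 18412804·678062702284831+415·903849·33284788965192 = 24970071273761872339444,  y_3 = 18412804·33284788965192+903849·678062702284831 = 1225732590794885332887
k=4:  x_4 = 18412804·24970071273761872339444+415·903849·1225732590794885332887 = 919538056459614718055705397121,  y_4 = 18412804·1225732590794885332887+903849·24970071273761872339444 = 45138347901436822389057205104
k=5:  x_5 = 18412804·919538056459614718055705397121+415·903849·45138347901436822389057205104 = 33862548008263614468078655355989935124,  y_5 = 18412804·45138347901436822389057205104+903849·919538056459614718055705397121 = 1662247105585933832332453329850170345

18412804 903849
678062702284831 33284788965192
24970071273761872339444 1225732590794885332887
919538056459614718055705397121 45138347901436822389057205104
33862548008263614468078655355989935124 1662247105585933832332453329850170345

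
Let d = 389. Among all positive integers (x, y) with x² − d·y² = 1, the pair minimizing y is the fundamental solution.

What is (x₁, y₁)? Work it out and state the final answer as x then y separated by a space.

√389 = [19; 1,2,1,1,1,1,2,1,38, …], period ℓ=9 (odd) → k=17
step 0: (19, 1)  from 19·(1,0) + (0,1)
step 1: (20, 1)  from 1·(19,1) + (1,0)
step 2: (59, 3)  from 2·(20,1) + (19,1)
…
step 6: (355, 18)  from 1·(217,11) + (138,7)
step 7: (927, 47)  from 2·(355,18) + (217,11)
step 8: (1282, 65)  from 1·(927,47) + (355,18)
step 9: (49643, 2517)  from 38·(1282,65) + (927,47)
step 10: (50925, 2582)  from 1·(49643,2517) + (1282,65)
step 11: (151493, 7681)  from 2·(50925,2582) + (49643,2517)
step 12: (202418, 10263)  from 1·(151493,7681) + (50925,2582)
step 13: (353911, 17944)  from 1·(202418,10263) + (151493,7681)
step 14: (556329, 28207)  from 1·(353911,17944) + (202418,10263)
step 15: (910240, 46151)  from 1·(556329,28207) + (353911,17944)
step 16: (2376809, 120509)  from 2·(910240,46151) + (556329,28207)
step 17: (3287049, 166660)  from 1·(2376809,120509) + (910240,46151)
→ (3287049, 166660).  Check: 3287049²=10804691128401, 389·166660²=10804691128400, difference 1.

3287049 166660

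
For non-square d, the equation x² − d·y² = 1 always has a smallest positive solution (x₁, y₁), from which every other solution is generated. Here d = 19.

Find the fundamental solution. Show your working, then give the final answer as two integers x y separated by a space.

√19 → a₀=4, period (2,1,3,1,2,8); ℓ=6 even so k=5
i=0: a=4 ⇒ p=4, q=1
…
i=4: a=1 ⇒ p=61, q=14
i=5: a=2 ⇒ p=170, q=39
fundamental: x₁=170, y₁=39  (since 28900 − 19·1521 = 1)

170 39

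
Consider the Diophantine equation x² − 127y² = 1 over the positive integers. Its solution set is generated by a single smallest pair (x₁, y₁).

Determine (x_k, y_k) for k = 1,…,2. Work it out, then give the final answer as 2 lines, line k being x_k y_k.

[11; 3,1,2,2,7,11,7,2,2,1,3,22] for √127; ℓ=12 ⇒ convergent index 11
a_0=11:  p_0=11·1+0=11,  q_0=11·0+1=1
a_1=3:  p_1=3·11+1=34,  q_1=3·1+0=3
a_2=1:  p_2=1·34+11=45,  q_2=1·3+1=4
a_3=2:  p_3=2·45+34=124,  q_3=2·4+3=11
a_4=2:  p_4=2·124+45=293,  q_4=2·11+4=26
a_5=7:  p_5=7·293+124=2175,  q_5=7·26+11=193
a_6=11:  p_6=11·2175+293=24218,  q_6=11·193+26=2149
a_7=7:  p_7=7·24218+2175=171701,  q_7=7·2149+193=15236
a_8=2:  p_8=2·171701+24218=367620,  q_8=2·15236+2149=32621
a_9=2:  p_9=2·367620+171701=906941,  q_9=2·32621+15236=80478
a_10=1:  p_10=1·906941+367620=1274561,  q_10=1·80478+32621=113099
a_11=3:  p_11=3·1274561+906941=4730624,  q_11=3·113099+80478=419775
→ (4730624, 419775).  Check: 4730624²=22378803429376, 127·419775²=22378803429375, difference 1.
n=2: (4730624,419775)∘(4730624,419775) = (4730624·4730624+127·419775·419775, 4730624·419775+419775·4730624) = (44757606858751,3971595379200)

4730624 419775
44757606858751 3971595379200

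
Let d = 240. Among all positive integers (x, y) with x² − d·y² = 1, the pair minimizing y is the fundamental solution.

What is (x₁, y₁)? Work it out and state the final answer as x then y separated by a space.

31 2

[15; 2,30] for √240; ℓ=2 ⇒ convergent index 1
step 0: (15, 1)  from 15·(1,0) + (0,1)
step 1: (31, 2)  from 2·(15,1) + (1,0)
fundamental: x₁=31, y₁=2  (since 961 − 240·4 = 1)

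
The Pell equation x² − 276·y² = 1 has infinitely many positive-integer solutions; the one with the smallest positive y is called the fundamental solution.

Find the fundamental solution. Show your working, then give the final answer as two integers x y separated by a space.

[16; 1,1,1,1,2,2,2,1,1,1,1,32] for √276; ℓ=12 ⇒ convergent index 11
k=0  a_k=16  p_k/q_k = 16/1
…
k=2  a_k=1  p_k/q_k = 33/2
k=3  a_k=1  p_k/q_k = 50/3
k=4  a_k=1  p_k/q_k = 83/5
k=5  a_k=2  p_k/q_k = 216/13
k=6  a_k=2  p_k/q_k = 515/31
k=7  a_k=2  p_k/q_k = 1246/75
k=8  a_k=1  p_k/q_k = 1761/106
k=9  a_k=1  p_k/q_k = 3007/181
k=10  a_k=1  p_k/q_k = 4768/287
k=11  a_k=1  p_k/q_k = 7775/468
→ (7775, 468).  Check: 7775²=60450625, 276·468²=60450624, difference 1.

7775 468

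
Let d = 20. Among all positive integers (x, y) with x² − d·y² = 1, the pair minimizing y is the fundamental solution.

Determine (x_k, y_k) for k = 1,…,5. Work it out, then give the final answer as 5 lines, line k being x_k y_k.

9 2
161 36
2889 646
51841 11592
930249 208010

√20 → a₀=4, period (2,8); ℓ=2 even so k=1
i=0: a=4 ⇒ p=4, q=1
i=1: a=2 ⇒ p=9, q=2
→ (9, 2).  Check: 9²=81, 20·2²=80, difference 1.
n=2: (9,2)∘(9,2) = (9·9+20·2·2, 9·2+2·9) = (161,36)
n=3: (161,36)∘(9,2) = (9·161+20·2·36, 9·36+2·161) = (2889,646)
n=4: (2889,646)∘(9,2) = (9·2889+20·2·646, 9·646+2·2889) = (51841,11592)
n=5: (51841,11592)∘(9,2) = (9·51841+20·2·11592, 9·11592+2·51841) = (930249,208010)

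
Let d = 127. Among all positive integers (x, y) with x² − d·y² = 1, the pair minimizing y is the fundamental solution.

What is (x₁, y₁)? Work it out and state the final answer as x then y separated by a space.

√127 = [11; 3,1,2,2,7,11,7,2,2,1,3,22, …], period ℓ=12 (even) → k=11
step 0: (11, 1)  from 11·(1,0) + (0,1)
…
step 2: (45, 4)  from 1·(34,3) + (11,1)
step 3: (124, 11)  from 2·(45,4) + (34,3)
step 4: (293, 26)  from 2·(124,11) + (45,4)
…
step 7: (171701, 15236)  from 7·(24218,2149) + (2175,193)
…
step 10: (1274561, 113099)  from 1·(906941,80478) + (367620,32621)
step 11: (4730624, 419775)  from 3·(1274561,113099) + (906941,80478)
(x₁, y₁) = (4730624, 419775);  4730624² − 127·419775² = 1 ✓

4730624 419775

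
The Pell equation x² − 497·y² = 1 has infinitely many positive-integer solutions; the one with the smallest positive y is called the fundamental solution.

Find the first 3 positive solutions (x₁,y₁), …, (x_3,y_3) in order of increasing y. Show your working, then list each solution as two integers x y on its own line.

√497 → a₀=22, period (3,2,2,5,6,5,2,2,3,44); ℓ=10 even so k=9
i=0: a=22 ⇒ p=22, q=1
i=1: a=3 ⇒ p=67, q=3
i=2: a=2 ⇒ p=156, q=7
i=3: a=2 ⇒ p=379, q=17
…
i=5: a=6 ⇒ p=12685, q=569
…
i=7: a=2 ⇒ p=143637, q=6443
i=8: a=2 ⇒ p=352750, q=15823
i=9: a=3 ⇒ p=1201887, q=53912
fundamental: x₁=1201887, y₁=53912  (since 1444532360769 − 497·2906503744 = 1)
(x_2, y_2) = (1201887·1201887 + 497·53912·53912, 1201887·53912 + 53912·1201887) = (2889064721537, 129592263888)
(x_3, y_3) = (1201887·2889064721537 + 497·53912·129592263888, 1201887·129592263888 + 53912·2889064721537) = (6944658661946678751, 311510514535059400)

1201887 53912
2889064721537 129592263888
6944658661946678751 311510514535059400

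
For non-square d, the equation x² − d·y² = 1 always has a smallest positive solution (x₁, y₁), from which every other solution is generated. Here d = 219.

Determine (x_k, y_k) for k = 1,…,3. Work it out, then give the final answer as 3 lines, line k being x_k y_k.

74 5
10951 740
1620674 109515

√219 = [14; 1,3,1,28, …], period ℓ=4 (even) → k=3
a_0=14:  p_0=14·1+0=14,  q_0=14·0+1=1
a_1=1:  p_1=1·14+1=15,  q_1=1·1+0=1
a_2=3:  p_2=3·15+14=59,  q_2=3·1+1=4
a_3=1:  p_3=1·59+15=74,  q_3=1·4+1=5
(x₁, y₁) = (74, 5);  74² − 219·5² = 1 ✓
(74+5√219)^2 = 10951 + 740√219
(74+5√219)^3 = 1620674 + 109515√219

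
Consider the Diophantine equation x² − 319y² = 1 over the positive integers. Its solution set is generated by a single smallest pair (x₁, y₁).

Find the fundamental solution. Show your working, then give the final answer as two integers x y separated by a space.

√319 → a₀=17, period (1,6,5,1,4,…,6,1,34); ℓ=14 even so k=13
k=0  a_k=17  p_k/q_k = 17/1
k=1  a_k=1  p_k/q_k = 18/1
k=2  a_k=6  p_k/q_k = 125/7
…
k=4  a_k=1  p_k/q_k = 768/43
…
k=6  a_k=3  p_k/q_k = 11913/667
k=7  a_k=1  p_k/q_k = 15628/875
…
k=10  a_k=1  p_k/q_k = 309613/17335
…
k=12  a_k=6  p_k/q_k = 11102899/621643
k=13  a_k=1  p_k/q_k = 12901780/722361
fundamental: x₁=12901780, y₁=722361  (since 166455927168400 − 319·521805414321 = 1)

12901780 722361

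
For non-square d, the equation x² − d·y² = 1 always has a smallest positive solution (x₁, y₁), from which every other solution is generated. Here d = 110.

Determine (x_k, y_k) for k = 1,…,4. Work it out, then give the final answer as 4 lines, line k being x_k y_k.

21 2
881 84
36981 3526
1552321 148008

[10; 2,20] for √110; ℓ=2 ⇒ convergent index 1
step 0: (10, 1)  from 10·(1,0) + (0,1)
step 1: (21, 2)  from 2·(10,1) + (1,0)
fundamental: x₁=21, y₁=2  (since 441 − 110·4 = 1)
k=2:  x_2 = 21·21+110·2·2 = 881,  y_2 = 21·2+2·21 = 84
k=3:  x_3 = 21·881+110·2·84 = 36981,  y_3 = 21·84+2·881 = 3526
k=4:  x_4 = 21·36981+110·2·3526 = 1552321,  y_4 = 21·3526+2·36981 = 148008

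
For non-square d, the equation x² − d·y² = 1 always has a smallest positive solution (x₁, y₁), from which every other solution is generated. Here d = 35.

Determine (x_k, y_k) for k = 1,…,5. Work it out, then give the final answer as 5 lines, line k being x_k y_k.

√35 = [5; 1,10, …], period ℓ=2 (even) → k=1
k=0  a_k=5  p_k/q_k = 5/1
k=1  a_k=1  p_k/q_k = 6/1
fundamental: x₁=6, y₁=1  (since 36 − 35·1 = 1)
k=2:  x_2 = 6·6+35·1·1 = 71,  y_2 = 6·1+1·6 = 12
k=3:  x_3 = 6·71+35·1·12 = 846,  y_3 = 6·12+1·71 = 143
k=4:  x_4 = 6·846+35·1·143 = 10081,  y_4 = 6·143+1·846 = 1704
k=5:  x_5 = 6·10081+35·1·1704 = 120126,  y_5 = 6·1704+1·10081 = 20305

6 1
71 12
846 143
10081 1704
120126 20305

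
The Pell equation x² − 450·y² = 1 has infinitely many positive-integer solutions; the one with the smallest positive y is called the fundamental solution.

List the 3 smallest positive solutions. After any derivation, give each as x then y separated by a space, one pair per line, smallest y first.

√450 = [21; 4,1,2,4,2,1,4,42, …], period ℓ=8 (even) → k=7
a_0=21:  p_0=21·1+0=21,  q_0=21·0+1=1
…
a_4=4:  p_4=4·297+106=1294,  q_4=4·14+5=61
a_5=2:  p_5=2·1294+297=2885,  q_5=2·61+14=136
a_6=1:  p_6=1·2885+1294=4179,  q_6=1·136+61=197
a_7=4:  p_7=4·4179+2885=19601,  q_7=4·197+136=924
→ (19601, 924).  Check: 19601²=384199201, 450·924²=384199200, difference 1.
n=2: (19601,924)∘(19601,924) = (19601·19601+450·924·924, 19601·924+924·19601) = (768398401,36222648)
n=3: (768398401,36222648)∘(19601,924) = (19601·768398401+450·924·36222648, 19601·36222648+924·768398401) = (30122754096401,1420000245972)

19601 924
768398401 36222648
30122754096401 1420000245972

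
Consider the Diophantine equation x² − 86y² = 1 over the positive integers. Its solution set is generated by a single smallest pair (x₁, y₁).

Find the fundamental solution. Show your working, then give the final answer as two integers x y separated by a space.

[9; 3,1,1,1,8,1,1,1,3,18] for √86; ℓ=10 ⇒ convergent index 9
i=0: a=9 ⇒ p=9, q=1
i=1: a=3 ⇒ p=28, q=3
…
i=3: a=1 ⇒ p=65, q=7
i=4: a=1 ⇒ p=102, q=11
…
i=6: a=1 ⇒ p=983, q=106
…
i=8: a=1 ⇒ p=2847, q=307
i=9: a=3 ⇒ p=10405, q=1122
(x₁, y₁) = (10405, 1122);  10405² − 86·1122² = 1 ✓

10405 1122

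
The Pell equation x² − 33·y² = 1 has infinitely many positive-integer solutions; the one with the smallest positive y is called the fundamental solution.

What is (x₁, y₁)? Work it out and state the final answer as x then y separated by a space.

23 4

√33 → a₀=5, period (1,2,1,10); ℓ=4 even so k=3
i=0: a=5 ⇒ p=5, q=1
…
i=2: a=2 ⇒ p=17, q=3
i=3: a=1 ⇒ p=23, q=4
fundamental: x₁=23, y₁=4  (since 529 − 33·16 = 1)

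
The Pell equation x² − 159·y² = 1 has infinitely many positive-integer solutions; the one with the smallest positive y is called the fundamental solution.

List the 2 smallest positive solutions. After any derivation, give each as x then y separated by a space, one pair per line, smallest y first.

1324 105
3505951 278040

[12; 1,1,1,1,3,1,1,1,1,24] for √159; ℓ=10 ⇒ convergent index 9
i=0: a=12 ⇒ p=12, q=1
i=1: a=1 ⇒ p=13, q=1
…
i=3: a=1 ⇒ p=38, q=3
i=4: a=1 ⇒ p=63, q=5
i=5: a=3 ⇒ p=227, q=18
i=6: a=1 ⇒ p=290, q=23
i=7: a=1 ⇒ p=517, q=41
i=8: a=1 ⇒ p=807, q=64
i=9: a=1 ⇒ p=1324, q=105
→ (1324, 105).  Check: 1324²=1752976, 159·105²=1752975, difference 1.
k=2:  x_2 = 1324·1324+159·105·105 = 3505951,  y_2 = 1324·105+105·1324 = 278040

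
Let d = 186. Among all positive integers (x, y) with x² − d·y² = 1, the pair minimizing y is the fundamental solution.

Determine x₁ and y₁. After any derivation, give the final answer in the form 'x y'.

7501 550

√186 → a₀=13, period (1,1,1,3,4,3,1,1,1,26); ℓ=10 even so k=9
step 0: (13, 1)  from 13·(1,0) + (0,1)
…
step 5: (641, 47)  from 4·(150,11) + (41,3)
step 6: (2073, 152)  from 3·(641,47) + (150,11)
step 7: (2714, 199)  from 1·(2073,152) + (641,47)
step 8: (4787, 351)  from 1·(2714,199) + (2073,152)
step 9: (7501, 550)  from 1·(4787,351) + (2714,199)
→ (7501, 550).  Check: 7501²=56265001, 186·550²=56265000, difference 1.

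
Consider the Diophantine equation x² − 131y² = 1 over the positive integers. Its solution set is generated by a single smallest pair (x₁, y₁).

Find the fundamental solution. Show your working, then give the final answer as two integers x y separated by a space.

10610 927

√131 = [11; 2,4,11,4,2,22, …], period ℓ=6 (even) → k=5
i=0: a=11 ⇒ p=11, q=1
i=1: a=2 ⇒ p=23, q=2
i=2: a=4 ⇒ p=103, q=9
i=3: a=11 ⇒ p=1156, q=101
i=4: a=4 ⇒ p=4727, q=413
i=5: a=2 ⇒ p=10610, q=927
→ (10610, 927).  Check: 10610²=112572100, 131·927²=112572099, difference 1.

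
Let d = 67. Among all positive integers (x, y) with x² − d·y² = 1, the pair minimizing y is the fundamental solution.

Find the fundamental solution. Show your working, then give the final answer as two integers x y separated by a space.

48842 5967

√67 → a₀=8, period (5,2,1,1,7,1,1,2,5,16); ℓ=10 even so k=9
i=0: a=8 ⇒ p=8, q=1
…
i=2: a=2 ⇒ p=90, q=11
…
i=5: a=7 ⇒ p=1678, q=205
i=6: a=1 ⇒ p=1899, q=232
i=7: a=1 ⇒ p=3577, q=437
i=8: a=2 ⇒ p=9053, q=1106
i=9: a=5 ⇒ p=48842, q=5967
fundamental: x₁=48842, y₁=5967  (since 2385540964 − 67·35605089 = 1)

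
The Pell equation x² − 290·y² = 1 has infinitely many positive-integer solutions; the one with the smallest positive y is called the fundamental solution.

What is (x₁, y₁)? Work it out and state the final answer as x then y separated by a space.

579 34

√290 = [17; 34, …], period ℓ=1 (odd) → k=1
i=0: a=17 ⇒ p=17, q=1
i=1: a=34 ⇒ p=579, q=34
(x₁, y₁) = (579, 34);  579² − 290·34² = 1 ✓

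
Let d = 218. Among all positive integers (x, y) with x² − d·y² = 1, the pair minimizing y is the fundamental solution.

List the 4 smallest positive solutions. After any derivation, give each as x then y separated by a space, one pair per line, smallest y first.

[14; 1,3,3,1,28] for √218; ℓ=5 ⇒ convergent index 9
step 0: (14, 1)  from 14·(1,0) + (0,1)
…
step 4: (251, 17)  from 1·(192,13) + (59,4)
step 5: (7220, 489)  from 28·(251,17) + (192,13)
step 6: (7471, 506)  from 1·(7220,489) + (251,17)
step 7: (29633, 2007)  from 3·(7471,506) + (7220,489)
step 8: (96370, 6527)  from 3·(29633,2007) + (7471,506)
step 9: (126003, 8534)  from 1·(96370,6527) + (29633,2007)
→ (126003, 8534).  Check: 126003²=15876756009, 218·8534²=15876756008, difference 1.
(x_2, y_2) = (126003·126003 + 218·8534·8534, 126003·8534 + 8534·126003) = (31753512017, 2150619204)
(x_3, y_3) = (126003·31753512017 + 218·8534·2150619204, 126003·2150619204 + 8534·31753512017) = (8002075549230099, 541968943114690)
(x_4, y_4) = (126003·8002075549230099 + 218·8534·541968943114690, 126003·541968943114690 + 8534·8002075549230099) = (2016571050827526816577, 136579425476409948936)

126003 8534
31753512017 2150619204
8002075549230099 541968943114690
2016571050827526816577 136579425476409948936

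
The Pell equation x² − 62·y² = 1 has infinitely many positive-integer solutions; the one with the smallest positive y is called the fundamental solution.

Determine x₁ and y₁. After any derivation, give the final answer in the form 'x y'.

√62 = [7; 1,6,1,14, …], period ℓ=4 (even) → k=3
i=0: a=7 ⇒ p=7, q=1
i=1: a=1 ⇒ p=8, q=1
i=2: a=6 ⇒ p=55, q=7
i=3: a=1 ⇒ p=63, q=8
fundamental: x₁=63, y₁=8  (since 3969 − 62·64 = 1)

63 8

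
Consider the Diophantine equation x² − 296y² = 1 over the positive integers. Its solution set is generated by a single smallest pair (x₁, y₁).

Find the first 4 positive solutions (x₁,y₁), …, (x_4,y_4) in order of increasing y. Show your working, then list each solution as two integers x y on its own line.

d=296: √d = [17; 4,1,7,1,4,34] (ℓ=6, even), read p_5/q_5
i=0: a=17 ⇒ p=17, q=1
…
i=2: a=1 ⇒ p=86, q=5
…
i=4: a=1 ⇒ p=757, q=44
i=5: a=4 ⇒ p=3699, q=215
(x₁, y₁) = (3699, 215);  3699² − 296·215² = 1 ✓
(3699+215√296)^2 = 27365201 + 1590570√296
(3699+215√296)^3 = 202447753299 + 11767036645√296
(3699+215√296)^4 = 1497708451540801 + 87052535509140√296

3699 215
27365201 1590570
202447753299 11767036645
1497708451540801 87052535509140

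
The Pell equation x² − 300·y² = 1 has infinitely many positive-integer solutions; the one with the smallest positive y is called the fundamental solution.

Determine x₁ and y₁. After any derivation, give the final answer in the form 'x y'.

1351 78

[17; 3,8,3,34] for √300; ℓ=4 ⇒ convergent index 3
step 0: (17, 1)  from 17·(1,0) + (0,1)
step 1: (52, 3)  from 3·(17,1) + (1,0)
step 2: (433, 25)  from 8·(52,3) + (17,1)
step 3: (1351, 78)  from 3·(433,25) + (52,3)
→ (1351, 78).  Check: 1351²=1825201, 300·78²=1825200, difference 1.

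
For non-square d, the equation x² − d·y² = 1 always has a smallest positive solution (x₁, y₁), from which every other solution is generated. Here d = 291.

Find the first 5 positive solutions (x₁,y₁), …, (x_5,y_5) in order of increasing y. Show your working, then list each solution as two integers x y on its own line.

290 17
168199 9860
97555130 5718783
56581807201 3316884280
32817350621450 1923787163617

√291 → a₀=17, period (17,34); ℓ=2 even so k=1
k=0  a_k=17  p_k/q_k = 17/1
k=1  a_k=17  p_k/q_k = 290/17
→ (290, 17).  Check: 290²=84100, 291·17²=84099, difference 1.
k=2:  x_2 = 290·290+291·17·17 = 168199,  y_2 = 290·17+17·290 = 9860
k=3:  x_3 = 290·168199+291·17·9860 = 97555130,  y_3 = 290·9860+17·168199 = 5718783
k=4:  x_4 = 290·97555130+291·17·5718783 = 56581807201,  y_4 = 290·5718783+17·97555130 = 3316884280
k=5:  x_5 = 290·56581807201+291·17·3316884280 = 32817350621450,  y_5 = 290·3316884280+17·56581807201 = 1923787163617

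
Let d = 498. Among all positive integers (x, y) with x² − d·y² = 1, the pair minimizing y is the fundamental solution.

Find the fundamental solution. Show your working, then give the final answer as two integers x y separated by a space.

√498 = [22; 3,6,22,6,3,44, …], period ℓ=6 (even) → k=5
k=0  a_k=22  p_k/q_k = 22/1
k=1  a_k=3  p_k/q_k = 67/3
k=2  a_k=6  p_k/q_k = 424/19
…
k=4  a_k=6  p_k/q_k = 56794/2545
k=5  a_k=3  p_k/q_k = 179777/8056
→ (179777, 8056).  Check: 179777²=32319769729, 498·8056²=32319769728, difference 1.

179777 8056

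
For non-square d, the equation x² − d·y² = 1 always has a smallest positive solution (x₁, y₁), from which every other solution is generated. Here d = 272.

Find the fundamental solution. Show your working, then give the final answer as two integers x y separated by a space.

d=272: √d = [16; 2,32] (ℓ=2, even), read p_1/q_1
k=0  a_k=16  p_k/q_k = 16/1
k=1  a_k=2  p_k/q_k = 33/2
(x₁, y₁) = (33, 2);  33² − 272·2² = 1 ✓

33 2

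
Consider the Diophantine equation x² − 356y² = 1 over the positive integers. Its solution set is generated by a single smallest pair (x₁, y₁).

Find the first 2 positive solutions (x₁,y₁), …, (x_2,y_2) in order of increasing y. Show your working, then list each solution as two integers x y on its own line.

500001 26500
500002000001 26500053000

√356 → a₀=18, period (1,6,1,1,2,…,6,1,36); ℓ=14 even so k=13
i=0: a=18 ⇒ p=18, q=1
i=1: a=1 ⇒ p=19, q=1
i=2: a=6 ⇒ p=132, q=7
i=3: a=1 ⇒ p=151, q=8
i=4: a=1 ⇒ p=283, q=15
…
i=6: a=1 ⇒ p=1000, q=53
…
i=9: a=2 ⇒ p=28151, q=1492
i=10: a=1 ⇒ p=37868, q=2007
…
i=12: a=6 ⇒ p=433982, q=23001
i=13: a=1 ⇒ p=500001, q=26500
(x₁, y₁) = (500001, 26500);  500001² − 356·26500² = 1 ✓
(x_2, y_2) = (500001·500001 + 356·26500·26500, 500001·26500 + 26500·500001) = (500002000001, 26500053000)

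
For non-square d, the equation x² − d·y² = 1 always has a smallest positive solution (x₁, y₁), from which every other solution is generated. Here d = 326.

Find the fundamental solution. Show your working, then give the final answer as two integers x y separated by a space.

325 18

[18; 18,36] for √326; ℓ=2 ⇒ convergent index 1
step 0: (18, 1)  from 18·(1,0) + (0,1)
step 1: (325, 18)  from 18·(18,1) + (1,0)
→ (325, 18).  Check: 325²=105625, 326·18²=105624, difference 1.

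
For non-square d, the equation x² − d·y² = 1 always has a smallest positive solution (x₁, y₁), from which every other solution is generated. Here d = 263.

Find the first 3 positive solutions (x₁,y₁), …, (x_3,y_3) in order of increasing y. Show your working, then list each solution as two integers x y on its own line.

139128 8579
38713200767 2387158224
10772180392483224 664241098768765

d=263: √d = [16; 4,1,1,1,1,15,1,1,1,1,4,32] (ℓ=12, even), read p_11/q_11
a_0=16:  p_0=16·1+0=16,  q_0=16·0+1=1
…
a_2=1:  p_2=1·65+16=81,  q_2=1·4+1=5
a_3=1:  p_3=1·81+65=146,  q_3=1·5+4=9
a_4=1:  p_4=1·146+81=227,  q_4=1·9+5=14
a_5=1:  p_5=1·227+146=373,  q_5=1·14+9=23
…
a_7=1:  p_7=1·5822+373=6195,  q_7=1·359+23=382
a_8=1:  p_8=1·6195+5822=12017,  q_8=1·382+359=741
a_9=1:  p_9=1·12017+6195=18212,  q_9=1·741+382=1123
a_10=1:  p_10=1·18212+12017=30229,  q_10=1·1123+741=1864
a_11=4:  p_11=4·30229+18212=139128,  q_11=4·1864+1123=8579
(x₁, y₁) = (139128, 8579);  139128² − 263·8579² = 1 ✓
(139128+8579√263)^2 = 38713200767 + 2387158224√263
(139128+8579√263)^3 = 10772180392483224 + 664241098768765√263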